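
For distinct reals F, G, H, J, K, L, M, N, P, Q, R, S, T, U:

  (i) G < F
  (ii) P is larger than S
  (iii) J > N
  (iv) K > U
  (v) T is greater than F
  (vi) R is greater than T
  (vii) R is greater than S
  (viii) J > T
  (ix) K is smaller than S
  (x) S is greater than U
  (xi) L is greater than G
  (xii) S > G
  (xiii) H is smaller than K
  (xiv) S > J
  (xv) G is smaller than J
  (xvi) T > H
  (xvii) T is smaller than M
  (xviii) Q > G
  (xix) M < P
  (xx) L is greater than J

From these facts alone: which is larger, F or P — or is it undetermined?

The relevant relations are F < T; T < J; J < S; S < P.
Together: F < T < J < S < P.
So P is larger.

P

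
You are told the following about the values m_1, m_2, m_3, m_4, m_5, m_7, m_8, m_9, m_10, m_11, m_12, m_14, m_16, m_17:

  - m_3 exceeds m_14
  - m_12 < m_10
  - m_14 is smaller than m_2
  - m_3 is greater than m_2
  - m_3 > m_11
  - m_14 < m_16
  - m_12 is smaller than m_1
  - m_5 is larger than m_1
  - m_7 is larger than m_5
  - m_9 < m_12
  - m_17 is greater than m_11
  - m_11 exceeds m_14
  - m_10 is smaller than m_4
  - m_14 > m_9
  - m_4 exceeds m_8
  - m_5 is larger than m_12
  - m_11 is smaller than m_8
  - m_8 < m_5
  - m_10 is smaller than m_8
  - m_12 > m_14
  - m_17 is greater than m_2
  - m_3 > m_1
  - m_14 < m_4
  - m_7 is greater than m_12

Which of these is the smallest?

Chaining upward from m_9: directly above it, m_14, m_12; then m_11, m_1, m_10, m_2, m_16, m_5, m_4, m_7, m_3; then m_8, m_17.
That covers every other element, and nothing is given below m_9, so m_9 is the smallest.

m_9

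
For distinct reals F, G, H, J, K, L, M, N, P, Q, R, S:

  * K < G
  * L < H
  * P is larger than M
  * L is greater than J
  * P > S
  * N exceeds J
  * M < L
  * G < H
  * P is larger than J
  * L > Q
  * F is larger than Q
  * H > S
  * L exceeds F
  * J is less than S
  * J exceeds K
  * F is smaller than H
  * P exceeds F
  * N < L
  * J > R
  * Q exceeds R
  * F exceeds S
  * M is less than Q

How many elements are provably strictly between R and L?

5

Chaining upward from R reaches: J, Q, S, F, P, N, H.
Chaining downward from L reaches: M, K, J, Q, S, F, N.
Strictly between R and L are those in both lists: J, Q, S, F, N — 5 elements.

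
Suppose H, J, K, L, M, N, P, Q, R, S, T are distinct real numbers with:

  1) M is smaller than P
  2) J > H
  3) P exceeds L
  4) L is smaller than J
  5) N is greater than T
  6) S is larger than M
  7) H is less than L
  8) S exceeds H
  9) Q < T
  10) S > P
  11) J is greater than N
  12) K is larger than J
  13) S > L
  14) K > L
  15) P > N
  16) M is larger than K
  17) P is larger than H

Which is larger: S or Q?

Q < T and T < N give Q < N.
With N < J: Q < T < N < J.
With J < K: Q < T < N < J < K.
Then K < M extends the chain to M.
Then M < P extends the chain to P.
With P < S: Q < T < N < J < K < M < P < S.
So Q < S; S is the larger of the two.

S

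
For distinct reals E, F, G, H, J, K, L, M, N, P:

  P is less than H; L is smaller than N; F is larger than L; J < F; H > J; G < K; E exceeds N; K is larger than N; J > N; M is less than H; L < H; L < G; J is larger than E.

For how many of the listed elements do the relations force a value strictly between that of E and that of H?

Chaining upward from E reaches: J, F.
Chaining downward from H reaches: L, N, M, J, P.
Strictly between E and H are those in both lists: J — 1 element.

1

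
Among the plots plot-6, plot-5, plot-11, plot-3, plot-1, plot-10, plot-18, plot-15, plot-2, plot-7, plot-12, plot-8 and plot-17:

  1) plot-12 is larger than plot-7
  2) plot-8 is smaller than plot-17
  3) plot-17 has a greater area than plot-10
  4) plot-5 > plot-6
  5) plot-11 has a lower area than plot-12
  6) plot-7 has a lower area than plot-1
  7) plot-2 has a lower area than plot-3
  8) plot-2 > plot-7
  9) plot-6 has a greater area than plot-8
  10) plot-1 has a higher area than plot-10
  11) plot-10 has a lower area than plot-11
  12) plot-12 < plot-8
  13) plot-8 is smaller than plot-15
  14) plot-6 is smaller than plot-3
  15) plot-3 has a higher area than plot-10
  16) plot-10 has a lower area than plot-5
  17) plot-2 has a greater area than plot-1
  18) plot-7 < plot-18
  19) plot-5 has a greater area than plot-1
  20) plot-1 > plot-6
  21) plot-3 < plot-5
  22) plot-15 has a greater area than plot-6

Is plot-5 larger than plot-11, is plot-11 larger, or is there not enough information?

The relevant relations are plot-11 < plot-12; plot-12 < plot-8; plot-8 < plot-6; plot-6 < plot-1; plot-1 < plot-2; plot-2 < plot-3; plot-3 < plot-5.
Chaining these gives plot-11 < plot-12 < plot-8 < plot-6 < plot-1 < plot-2 < plot-3 < plot-5.
So plot-5 is larger.

plot-5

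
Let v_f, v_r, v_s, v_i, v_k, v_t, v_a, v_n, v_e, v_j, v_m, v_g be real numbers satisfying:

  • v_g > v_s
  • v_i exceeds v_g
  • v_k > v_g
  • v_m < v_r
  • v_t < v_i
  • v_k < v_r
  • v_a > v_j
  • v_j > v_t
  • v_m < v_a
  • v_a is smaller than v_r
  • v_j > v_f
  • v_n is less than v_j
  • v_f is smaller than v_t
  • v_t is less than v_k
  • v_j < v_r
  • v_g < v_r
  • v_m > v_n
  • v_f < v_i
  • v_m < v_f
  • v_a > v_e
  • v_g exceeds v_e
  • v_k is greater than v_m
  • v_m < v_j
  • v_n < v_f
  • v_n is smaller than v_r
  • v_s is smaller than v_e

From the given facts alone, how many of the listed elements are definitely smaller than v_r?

From v_r the given relations immediately reach v_n, v_m, v_j, v_a, v_g, v_k.
From those, v_s, v_e, v_f, v_t — 10 in total.
Nothing else is reachable below v_r; 10 in all.

10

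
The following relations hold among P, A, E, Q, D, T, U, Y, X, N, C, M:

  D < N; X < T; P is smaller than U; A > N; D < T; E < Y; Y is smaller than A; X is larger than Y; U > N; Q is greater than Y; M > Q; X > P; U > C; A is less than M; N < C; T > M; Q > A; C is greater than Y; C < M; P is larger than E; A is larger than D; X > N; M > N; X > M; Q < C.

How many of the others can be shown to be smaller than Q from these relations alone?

The elements the relations force below Q are D, N, E, Y, A — no chain reaches any other.
That is 5.

5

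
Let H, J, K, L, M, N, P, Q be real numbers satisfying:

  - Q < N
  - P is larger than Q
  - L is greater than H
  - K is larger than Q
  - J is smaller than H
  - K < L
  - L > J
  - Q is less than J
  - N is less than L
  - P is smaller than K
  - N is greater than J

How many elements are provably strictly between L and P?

The relations place P below L. An element lies strictly between them when it is forced above P and also forced below L.
Above P: {K}. Below L: {Q, J, K, H, N}.
Intersection: {K} — 1.

1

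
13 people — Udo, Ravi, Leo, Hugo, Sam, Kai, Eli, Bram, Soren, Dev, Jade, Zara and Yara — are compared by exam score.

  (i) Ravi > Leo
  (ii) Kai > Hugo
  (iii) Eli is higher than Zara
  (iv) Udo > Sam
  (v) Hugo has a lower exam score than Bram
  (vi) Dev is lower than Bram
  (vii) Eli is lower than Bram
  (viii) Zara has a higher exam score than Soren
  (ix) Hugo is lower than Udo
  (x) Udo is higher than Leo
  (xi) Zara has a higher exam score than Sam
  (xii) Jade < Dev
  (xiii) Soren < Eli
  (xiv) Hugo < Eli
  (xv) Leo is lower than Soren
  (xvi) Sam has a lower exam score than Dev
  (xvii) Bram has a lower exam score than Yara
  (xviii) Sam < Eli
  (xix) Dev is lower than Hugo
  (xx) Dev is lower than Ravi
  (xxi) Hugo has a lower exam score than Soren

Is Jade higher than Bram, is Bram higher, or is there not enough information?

Bram

Jade < Dev and Dev < Hugo give Jade < Hugo.
With Hugo < Soren: Jade < Dev < Hugo < Soren.
With Soren < Zara: Jade < Dev < Hugo < Soren < Zara.
With Zara < Eli: Jade < Dev < Hugo < Soren < Zara < Eli.
Then Eli < Bram extends the chain to Bram.
So Bram is higher.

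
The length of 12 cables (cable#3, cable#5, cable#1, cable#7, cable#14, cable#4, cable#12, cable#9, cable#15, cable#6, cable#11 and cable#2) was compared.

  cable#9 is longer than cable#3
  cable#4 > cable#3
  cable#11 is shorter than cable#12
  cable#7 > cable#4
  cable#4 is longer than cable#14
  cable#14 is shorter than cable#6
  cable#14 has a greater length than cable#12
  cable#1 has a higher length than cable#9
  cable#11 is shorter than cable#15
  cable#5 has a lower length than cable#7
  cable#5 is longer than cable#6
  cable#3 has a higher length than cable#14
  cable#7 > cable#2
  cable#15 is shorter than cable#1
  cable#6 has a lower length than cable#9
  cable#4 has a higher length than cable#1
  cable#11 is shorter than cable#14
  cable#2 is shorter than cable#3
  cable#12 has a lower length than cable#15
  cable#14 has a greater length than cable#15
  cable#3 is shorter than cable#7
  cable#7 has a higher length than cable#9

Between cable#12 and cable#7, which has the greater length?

cable#7

cable#12 < cable#15 and cable#15 < cable#14 give cable#12 < cable#14.
Then cable#14 < cable#6 extends the chain to cable#6.
With cable#6 < cable#9: cable#12 < cable#15 < cable#14 < cable#6 < cable#9.
With cable#9 < cable#1: cable#12 < cable#15 < cable#14 < cable#6 < cable#9 < cable#1.
With cable#1 < cable#4: cable#12 < cable#15 < cable#14 < cable#6 < cable#9 < cable#1 < cable#4.
With cable#4 < cable#7: cable#12 < cable#15 < cable#14 < cable#6 < cable#9 < cable#1 < cable#4 < cable#7.
So cable#12 < cable#7; cable#7 is the longer of the two.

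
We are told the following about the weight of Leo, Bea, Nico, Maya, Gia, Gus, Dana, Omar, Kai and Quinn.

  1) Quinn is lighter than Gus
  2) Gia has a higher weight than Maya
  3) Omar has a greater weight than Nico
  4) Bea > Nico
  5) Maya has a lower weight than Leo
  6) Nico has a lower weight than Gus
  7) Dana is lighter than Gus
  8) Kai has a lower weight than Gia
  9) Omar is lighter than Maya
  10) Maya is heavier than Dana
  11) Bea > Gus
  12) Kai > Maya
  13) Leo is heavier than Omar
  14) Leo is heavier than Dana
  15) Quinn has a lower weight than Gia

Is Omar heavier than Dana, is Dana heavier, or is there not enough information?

undetermined

Following every chain through Omar: above Omar we get Maya, Kai, Gia, Leo; below Omar we get Nico.
Dana is not reached, and no chain runs the other way from Dana to Omar.
So the given relations leave the order of Omar and Dana undetermined.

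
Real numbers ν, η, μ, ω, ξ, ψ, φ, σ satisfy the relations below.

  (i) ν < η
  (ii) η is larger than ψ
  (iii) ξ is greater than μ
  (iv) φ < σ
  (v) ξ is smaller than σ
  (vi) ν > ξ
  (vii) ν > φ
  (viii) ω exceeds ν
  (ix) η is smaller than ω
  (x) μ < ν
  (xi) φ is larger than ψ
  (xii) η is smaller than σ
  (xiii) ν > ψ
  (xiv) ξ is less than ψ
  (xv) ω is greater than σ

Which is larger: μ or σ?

σ

μ < ξ and ξ < ψ give μ < ψ.
With ψ < φ: μ < ξ < ψ < φ.
With φ < ν: μ < ξ < ψ < φ < ν.
With ν < η: μ < ξ < ψ < φ < ν < η.
Then η < σ extends the chain to σ.
So μ < σ; σ is the larger of the two.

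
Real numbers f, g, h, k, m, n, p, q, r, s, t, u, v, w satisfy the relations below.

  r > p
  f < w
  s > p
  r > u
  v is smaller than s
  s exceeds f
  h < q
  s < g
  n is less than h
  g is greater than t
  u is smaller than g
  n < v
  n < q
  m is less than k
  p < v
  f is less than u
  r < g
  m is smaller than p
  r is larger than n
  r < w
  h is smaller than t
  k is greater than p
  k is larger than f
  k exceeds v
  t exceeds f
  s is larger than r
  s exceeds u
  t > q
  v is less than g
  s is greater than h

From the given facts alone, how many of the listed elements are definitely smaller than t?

4

Directly below t: h, f, q.
One step further: n (4 so far).
Nothing else is reachable below t; 4 in all.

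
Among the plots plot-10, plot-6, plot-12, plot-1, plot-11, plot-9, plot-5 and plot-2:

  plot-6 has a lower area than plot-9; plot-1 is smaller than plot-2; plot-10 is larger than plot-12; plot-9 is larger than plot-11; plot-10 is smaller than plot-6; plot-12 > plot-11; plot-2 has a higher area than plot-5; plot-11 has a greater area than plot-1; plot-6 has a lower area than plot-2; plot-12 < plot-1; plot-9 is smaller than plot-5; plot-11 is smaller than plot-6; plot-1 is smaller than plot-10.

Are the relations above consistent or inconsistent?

We have plot-1 < plot-11 stated directly, yet also plot-11 < plot-12 < plot-1 by chaining the others — so plot-11 < plot-1. Contradiction.

inconsistent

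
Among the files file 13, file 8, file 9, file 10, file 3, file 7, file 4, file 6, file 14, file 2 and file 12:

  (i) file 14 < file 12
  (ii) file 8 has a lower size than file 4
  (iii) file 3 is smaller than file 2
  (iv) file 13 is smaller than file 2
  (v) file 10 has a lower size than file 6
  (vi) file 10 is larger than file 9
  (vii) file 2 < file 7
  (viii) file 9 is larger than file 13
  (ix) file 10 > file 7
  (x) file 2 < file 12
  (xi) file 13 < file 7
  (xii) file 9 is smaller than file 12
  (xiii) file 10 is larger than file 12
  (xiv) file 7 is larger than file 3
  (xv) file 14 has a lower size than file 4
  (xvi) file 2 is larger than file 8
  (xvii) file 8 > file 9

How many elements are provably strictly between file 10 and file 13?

The relations place file 13 below file 10. An element lies strictly between them when it is forced above file 13 and also forced below file 10.
Above file 13: {file 9, file 8, file 2, file 12, file 7, file 4, file 6}. Below file 10: {file 3, file 9, file 8, file 14, file 2, file 12, file 7}.
Intersection: {file 9, file 8, file 2, file 12, file 7} — 5.

5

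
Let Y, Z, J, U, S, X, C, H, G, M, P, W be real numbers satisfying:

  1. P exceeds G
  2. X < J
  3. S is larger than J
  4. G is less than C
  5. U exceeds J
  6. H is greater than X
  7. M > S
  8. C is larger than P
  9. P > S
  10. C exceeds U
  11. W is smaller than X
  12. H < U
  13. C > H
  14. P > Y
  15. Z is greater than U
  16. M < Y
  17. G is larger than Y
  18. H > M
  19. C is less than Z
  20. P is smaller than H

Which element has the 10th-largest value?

Piecing the relations together gives one ordering: W < X < J < S < M < Y < G < P < H < U < C < Z.
The 10th largest is J.

J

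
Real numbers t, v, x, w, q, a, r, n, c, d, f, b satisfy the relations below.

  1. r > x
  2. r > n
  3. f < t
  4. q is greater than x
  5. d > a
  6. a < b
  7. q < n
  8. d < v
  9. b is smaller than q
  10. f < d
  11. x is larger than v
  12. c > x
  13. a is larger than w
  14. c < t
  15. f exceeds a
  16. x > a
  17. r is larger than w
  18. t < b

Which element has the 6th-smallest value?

Chaining the given pairs: w < a < f < d < v < x < c < t < b < q < n < r.
Counting 6 from the smallest end gives x.

x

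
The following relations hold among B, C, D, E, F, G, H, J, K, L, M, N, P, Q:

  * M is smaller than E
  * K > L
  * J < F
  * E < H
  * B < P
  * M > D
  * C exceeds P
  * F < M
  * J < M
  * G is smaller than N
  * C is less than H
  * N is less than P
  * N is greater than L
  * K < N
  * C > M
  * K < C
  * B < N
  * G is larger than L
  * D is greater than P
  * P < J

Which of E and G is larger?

E

G < N and N < P give G < P.
With P < J: G < N < P < J.
With J < F: G < N < P < J < F.
Then F < M extends the chain to M.
With M < E: G < N < P < J < F < M < E.
So G < E; E is the larger of the two.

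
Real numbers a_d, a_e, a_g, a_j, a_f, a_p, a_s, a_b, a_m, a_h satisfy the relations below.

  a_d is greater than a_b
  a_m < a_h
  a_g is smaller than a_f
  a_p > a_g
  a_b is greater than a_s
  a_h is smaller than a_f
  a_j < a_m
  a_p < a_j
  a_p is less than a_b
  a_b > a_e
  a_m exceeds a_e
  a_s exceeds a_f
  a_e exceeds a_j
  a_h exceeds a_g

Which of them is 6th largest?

a_m

The consecutive relations fix a unique order: a_g < a_p < a_j < a_e < a_m < a_h < a_f < a_s < a_b < a_d.
The 6th largest is a_m.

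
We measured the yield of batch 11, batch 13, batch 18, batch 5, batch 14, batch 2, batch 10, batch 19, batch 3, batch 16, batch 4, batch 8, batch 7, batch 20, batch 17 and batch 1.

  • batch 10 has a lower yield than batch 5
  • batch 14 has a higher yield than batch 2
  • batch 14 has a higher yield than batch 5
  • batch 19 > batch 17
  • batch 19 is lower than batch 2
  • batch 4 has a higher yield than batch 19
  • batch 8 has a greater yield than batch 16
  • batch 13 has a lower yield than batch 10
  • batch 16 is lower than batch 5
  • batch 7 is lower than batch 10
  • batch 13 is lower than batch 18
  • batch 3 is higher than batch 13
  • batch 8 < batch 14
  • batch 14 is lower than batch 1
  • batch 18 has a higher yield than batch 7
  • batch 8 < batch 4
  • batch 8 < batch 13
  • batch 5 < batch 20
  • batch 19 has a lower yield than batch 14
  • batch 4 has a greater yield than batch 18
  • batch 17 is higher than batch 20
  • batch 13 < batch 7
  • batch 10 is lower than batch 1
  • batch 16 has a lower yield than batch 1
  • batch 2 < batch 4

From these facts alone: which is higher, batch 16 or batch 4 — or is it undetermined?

batch 4

Link the given pairs in sequence: batch 16 < batch 8; batch 8 < batch 13; batch 13 < batch 7; batch 7 < batch 10; batch 10 < batch 5; batch 5 < batch 20; batch 20 < batch 17; batch 17 < batch 19; batch 19 < batch 2; batch 2 < batch 4.
Chaining these gives batch 16 < batch 8 < batch 13 < batch 7 < batch 10 < batch 5 < batch 20 < batch 17 < batch 19 < batch 2 < batch 4.
So batch 4 is higher.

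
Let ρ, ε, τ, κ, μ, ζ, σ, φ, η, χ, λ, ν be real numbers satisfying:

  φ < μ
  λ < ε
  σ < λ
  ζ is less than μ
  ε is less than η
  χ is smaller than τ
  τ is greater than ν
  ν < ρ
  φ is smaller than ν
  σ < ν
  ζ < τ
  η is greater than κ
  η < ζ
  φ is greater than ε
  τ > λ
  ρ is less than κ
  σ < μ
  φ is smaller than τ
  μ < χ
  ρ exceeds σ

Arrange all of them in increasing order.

σ < λ < ε < φ < ν < ρ < κ < η < ζ < μ < χ < τ

The consecutive links are each given: σ < λ; λ < ε; ε < φ; φ < ν; ν < ρ; ρ < κ; κ < η; η < ζ; ζ < μ; μ < χ; χ < τ.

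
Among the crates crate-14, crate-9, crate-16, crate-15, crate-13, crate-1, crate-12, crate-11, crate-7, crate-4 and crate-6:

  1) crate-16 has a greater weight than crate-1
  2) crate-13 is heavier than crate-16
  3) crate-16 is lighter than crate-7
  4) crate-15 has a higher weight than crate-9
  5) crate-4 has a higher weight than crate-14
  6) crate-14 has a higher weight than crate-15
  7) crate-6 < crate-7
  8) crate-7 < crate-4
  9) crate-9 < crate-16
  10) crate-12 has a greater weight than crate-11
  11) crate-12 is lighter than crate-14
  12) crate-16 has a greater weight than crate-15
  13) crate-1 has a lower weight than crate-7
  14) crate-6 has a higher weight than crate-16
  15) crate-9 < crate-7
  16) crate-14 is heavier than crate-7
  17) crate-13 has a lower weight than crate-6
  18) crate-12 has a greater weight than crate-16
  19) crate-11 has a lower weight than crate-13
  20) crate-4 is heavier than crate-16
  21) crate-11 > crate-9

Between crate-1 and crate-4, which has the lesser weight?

crate-1

Chaining the given relations: crate-1 < crate-16 < crate-13 < crate-6 < crate-7 < crate-14 < crate-4.
So crate-1 < crate-4; crate-1 is the lighter of the two.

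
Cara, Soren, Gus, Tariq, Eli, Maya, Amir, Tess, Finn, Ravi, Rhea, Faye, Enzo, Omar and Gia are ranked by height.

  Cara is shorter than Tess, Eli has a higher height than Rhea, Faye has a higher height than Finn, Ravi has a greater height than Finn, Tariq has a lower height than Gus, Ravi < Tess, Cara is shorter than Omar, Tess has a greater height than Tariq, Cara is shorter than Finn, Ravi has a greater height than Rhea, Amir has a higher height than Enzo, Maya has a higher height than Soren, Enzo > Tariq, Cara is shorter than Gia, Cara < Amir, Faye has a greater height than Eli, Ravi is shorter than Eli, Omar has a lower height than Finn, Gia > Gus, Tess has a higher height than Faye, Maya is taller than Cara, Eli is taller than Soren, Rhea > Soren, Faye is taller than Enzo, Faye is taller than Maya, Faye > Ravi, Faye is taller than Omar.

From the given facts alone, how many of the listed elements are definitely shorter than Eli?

6

Directly below Eli: Soren, Rhea, Ravi.
One step further: Finn (4 so far).
One step further: Cara, Omar (6 so far).
Nothing else is reachable below Eli; 6 in all.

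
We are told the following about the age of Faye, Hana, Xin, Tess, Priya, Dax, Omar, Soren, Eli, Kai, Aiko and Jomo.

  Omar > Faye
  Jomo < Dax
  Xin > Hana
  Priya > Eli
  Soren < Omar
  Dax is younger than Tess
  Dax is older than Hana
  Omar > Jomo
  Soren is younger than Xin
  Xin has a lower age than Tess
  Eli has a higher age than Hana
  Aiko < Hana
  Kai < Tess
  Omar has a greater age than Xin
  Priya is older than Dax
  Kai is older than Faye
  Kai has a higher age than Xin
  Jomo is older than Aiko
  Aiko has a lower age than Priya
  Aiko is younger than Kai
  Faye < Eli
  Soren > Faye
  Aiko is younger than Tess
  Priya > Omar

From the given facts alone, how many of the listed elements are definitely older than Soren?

5

Directly above Soren: Xin, Omar.
One step further: Kai, Priya, Tess (5 so far).
No other element is forced above Soren by the given relations, so the count is 5.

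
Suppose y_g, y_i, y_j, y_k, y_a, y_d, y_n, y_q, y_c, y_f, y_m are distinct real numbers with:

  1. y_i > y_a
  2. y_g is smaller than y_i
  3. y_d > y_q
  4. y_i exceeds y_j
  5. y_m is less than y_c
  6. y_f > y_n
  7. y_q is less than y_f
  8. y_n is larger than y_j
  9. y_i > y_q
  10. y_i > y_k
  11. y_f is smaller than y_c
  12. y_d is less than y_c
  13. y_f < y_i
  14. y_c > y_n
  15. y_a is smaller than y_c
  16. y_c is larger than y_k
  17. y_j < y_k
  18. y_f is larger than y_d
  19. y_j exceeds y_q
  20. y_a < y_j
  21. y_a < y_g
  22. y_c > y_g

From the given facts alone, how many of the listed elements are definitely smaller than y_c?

From y_c the given relations immediately reach y_a, y_m, y_g, y_k, y_d, y_n, y_f.
From those, y_q, y_j — 9 in total.
Nothing else is reachable below y_c; 9 in all.

9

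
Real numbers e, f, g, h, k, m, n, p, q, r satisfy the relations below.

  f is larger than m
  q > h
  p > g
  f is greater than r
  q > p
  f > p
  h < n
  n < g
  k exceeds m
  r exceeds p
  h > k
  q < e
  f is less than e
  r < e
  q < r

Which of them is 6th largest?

g

The consecutive relations fix a unique order: m < k < h < n < g < p < q < r < f < e.
Counting 6 from the largest end gives g.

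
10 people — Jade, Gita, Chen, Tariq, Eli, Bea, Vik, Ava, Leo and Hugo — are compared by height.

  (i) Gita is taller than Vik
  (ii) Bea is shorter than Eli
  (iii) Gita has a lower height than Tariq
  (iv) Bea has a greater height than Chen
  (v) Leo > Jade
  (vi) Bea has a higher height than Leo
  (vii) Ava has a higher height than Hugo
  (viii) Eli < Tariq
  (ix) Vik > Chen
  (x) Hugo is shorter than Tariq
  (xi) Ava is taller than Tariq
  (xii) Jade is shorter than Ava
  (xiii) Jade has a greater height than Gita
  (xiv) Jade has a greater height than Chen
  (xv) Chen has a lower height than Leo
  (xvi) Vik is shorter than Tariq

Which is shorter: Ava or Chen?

The relevant relations are Chen < Vik; Vik < Gita; Gita < Jade; Jade < Leo; Leo < Bea; Bea < Eli; Eli < Tariq; Tariq < Ava.
Together: Chen < Vik < Gita < Jade < Leo < Bea < Eli < Tariq < Ava.
So Chen < Ava; Chen is the shorter of the two.

Chen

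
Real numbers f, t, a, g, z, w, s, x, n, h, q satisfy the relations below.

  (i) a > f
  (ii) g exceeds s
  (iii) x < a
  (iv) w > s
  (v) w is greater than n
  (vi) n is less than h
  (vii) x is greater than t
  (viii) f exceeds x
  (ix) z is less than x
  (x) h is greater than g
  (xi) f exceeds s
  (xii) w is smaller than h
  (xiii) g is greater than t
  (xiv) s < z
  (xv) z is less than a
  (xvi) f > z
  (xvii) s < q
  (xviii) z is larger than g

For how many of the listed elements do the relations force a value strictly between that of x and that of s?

The relations place s below x. An element lies strictly between them when it is forced above s and also forced below x.
Above s: {q, g, z, w, h, f, a}. Below x: {t, g, z}.
Intersection: {g, z} — 2.

2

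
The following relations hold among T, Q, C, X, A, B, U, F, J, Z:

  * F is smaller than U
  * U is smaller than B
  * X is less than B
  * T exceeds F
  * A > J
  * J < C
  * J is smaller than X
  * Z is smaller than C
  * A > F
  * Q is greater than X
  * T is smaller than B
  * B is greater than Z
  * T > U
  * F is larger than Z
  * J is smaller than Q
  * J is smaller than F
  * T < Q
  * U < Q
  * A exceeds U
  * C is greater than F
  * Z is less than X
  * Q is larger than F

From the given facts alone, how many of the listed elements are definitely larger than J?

The elements the relations force above J are F, U, C, A, X, T, Q, B — no chain reaches any other.
That is 8.

8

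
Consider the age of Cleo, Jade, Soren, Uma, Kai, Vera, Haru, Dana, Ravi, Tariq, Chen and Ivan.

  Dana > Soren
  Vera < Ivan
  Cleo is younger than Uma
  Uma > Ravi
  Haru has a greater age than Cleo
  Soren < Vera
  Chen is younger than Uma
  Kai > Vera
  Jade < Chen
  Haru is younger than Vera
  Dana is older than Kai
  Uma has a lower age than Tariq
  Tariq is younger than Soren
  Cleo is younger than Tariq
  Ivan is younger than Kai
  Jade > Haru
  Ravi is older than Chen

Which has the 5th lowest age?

Chaining the given pairs: Cleo < Haru < Jade < Chen < Ravi < Uma < Tariq < Soren < Vera < Ivan < Kai < Dana.
The 5th smallest is Ravi.

Ravi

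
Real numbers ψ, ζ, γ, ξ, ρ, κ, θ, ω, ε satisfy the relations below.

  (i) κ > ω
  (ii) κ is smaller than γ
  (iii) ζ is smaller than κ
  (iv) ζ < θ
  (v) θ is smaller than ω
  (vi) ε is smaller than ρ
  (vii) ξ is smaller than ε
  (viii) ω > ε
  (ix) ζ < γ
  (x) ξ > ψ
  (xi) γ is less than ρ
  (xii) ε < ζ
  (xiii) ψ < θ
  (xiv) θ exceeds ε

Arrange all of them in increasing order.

Each adjacent pair is fixed by a given relation: ψ < ξ; ξ < ε; ε < ζ; ζ < θ; θ < ω; ω < κ; κ < γ; γ < ρ. Chaining them end to end gives the full order.

ψ < ξ < ε < ζ < θ < ω < κ < γ < ρ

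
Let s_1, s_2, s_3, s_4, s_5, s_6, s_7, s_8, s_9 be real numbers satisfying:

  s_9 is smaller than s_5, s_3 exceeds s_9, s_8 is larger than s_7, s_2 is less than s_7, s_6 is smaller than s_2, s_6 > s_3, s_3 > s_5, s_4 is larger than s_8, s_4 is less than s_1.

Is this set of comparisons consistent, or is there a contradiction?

consistent

Every relation is compatible with s_9 < s_5 < s_3 < s_6 < s_2 < s_7 < s_8 < s_4 < s_1; the set is consistent.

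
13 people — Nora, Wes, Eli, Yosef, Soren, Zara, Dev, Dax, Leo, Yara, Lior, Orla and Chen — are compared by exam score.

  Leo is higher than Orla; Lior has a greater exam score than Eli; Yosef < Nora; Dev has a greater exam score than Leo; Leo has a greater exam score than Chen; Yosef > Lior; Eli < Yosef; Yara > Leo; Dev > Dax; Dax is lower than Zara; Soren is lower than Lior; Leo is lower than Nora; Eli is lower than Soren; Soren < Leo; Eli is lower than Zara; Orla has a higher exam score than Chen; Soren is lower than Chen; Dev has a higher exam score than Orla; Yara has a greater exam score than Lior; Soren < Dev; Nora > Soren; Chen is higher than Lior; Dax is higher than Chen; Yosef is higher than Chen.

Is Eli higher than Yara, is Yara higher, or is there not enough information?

Yara

Link the given pairs in sequence: Eli < Soren; Soren < Lior; Lior < Chen; Chen < Orla; Orla < Leo; Leo < Yara.
Chaining these gives Eli < Soren < Lior < Chen < Orla < Leo < Yara.
So Yara is higher.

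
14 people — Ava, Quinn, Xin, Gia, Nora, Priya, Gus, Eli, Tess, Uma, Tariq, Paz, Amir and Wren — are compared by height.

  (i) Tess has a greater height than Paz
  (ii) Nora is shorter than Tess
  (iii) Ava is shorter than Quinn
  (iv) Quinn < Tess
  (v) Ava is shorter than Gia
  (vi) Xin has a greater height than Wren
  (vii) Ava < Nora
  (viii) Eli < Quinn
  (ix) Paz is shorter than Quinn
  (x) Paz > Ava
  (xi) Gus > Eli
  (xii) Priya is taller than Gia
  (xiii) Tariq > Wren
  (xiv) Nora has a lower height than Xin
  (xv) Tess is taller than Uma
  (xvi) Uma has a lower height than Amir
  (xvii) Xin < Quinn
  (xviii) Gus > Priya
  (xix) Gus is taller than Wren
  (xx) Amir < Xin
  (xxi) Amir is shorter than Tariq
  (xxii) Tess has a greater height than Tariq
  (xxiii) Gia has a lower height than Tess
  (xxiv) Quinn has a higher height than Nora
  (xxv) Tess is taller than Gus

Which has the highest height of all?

Tess

Chaining downward from Tess: directly below it, Uma, Gia, Nora, Paz, Tariq, Gus, Quinn; then Wren, Ava, Priya, Amir, Xin, Eli.
That covers every other element, and nothing is given above Tess, so Tess is the highest height.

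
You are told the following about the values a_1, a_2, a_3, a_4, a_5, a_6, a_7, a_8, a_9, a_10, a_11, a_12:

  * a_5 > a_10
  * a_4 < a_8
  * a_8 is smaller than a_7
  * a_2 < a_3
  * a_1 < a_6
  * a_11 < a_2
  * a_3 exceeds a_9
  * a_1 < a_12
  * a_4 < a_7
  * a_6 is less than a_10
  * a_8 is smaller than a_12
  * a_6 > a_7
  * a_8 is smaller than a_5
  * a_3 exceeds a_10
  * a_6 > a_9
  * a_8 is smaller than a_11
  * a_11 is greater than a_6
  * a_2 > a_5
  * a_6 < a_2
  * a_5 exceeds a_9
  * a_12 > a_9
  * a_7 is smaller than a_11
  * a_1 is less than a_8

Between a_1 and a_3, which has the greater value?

Following the relations from a_1: a_1 < a_8 < a_7 < a_6 < a_10 < a_5 < a_2 < a_3.
So a_1 < a_3; a_3 is the larger of the two.

a_3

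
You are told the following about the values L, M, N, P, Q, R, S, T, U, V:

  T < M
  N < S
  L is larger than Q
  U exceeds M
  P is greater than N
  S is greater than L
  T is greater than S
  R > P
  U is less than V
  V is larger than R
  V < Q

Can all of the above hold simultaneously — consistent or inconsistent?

Chaining the given relations yields V < Q < L < S < T < M < U, so V < U. But one relation states U < V. These cannot both hold.

inconsistent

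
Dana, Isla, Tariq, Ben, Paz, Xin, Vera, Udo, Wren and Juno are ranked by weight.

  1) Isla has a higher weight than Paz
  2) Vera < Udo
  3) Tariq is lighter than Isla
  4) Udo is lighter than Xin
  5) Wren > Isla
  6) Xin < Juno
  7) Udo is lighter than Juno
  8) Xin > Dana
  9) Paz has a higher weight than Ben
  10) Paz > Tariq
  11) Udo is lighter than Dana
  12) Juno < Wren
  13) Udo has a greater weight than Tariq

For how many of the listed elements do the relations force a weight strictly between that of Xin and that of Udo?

1

Chaining upward from Udo reaches: Dana, Juno, Wren.
Chaining downward from Xin reaches: Tariq, Vera, Dana.
Strictly between Udo and Xin are those in both lists: Dana — 1 element.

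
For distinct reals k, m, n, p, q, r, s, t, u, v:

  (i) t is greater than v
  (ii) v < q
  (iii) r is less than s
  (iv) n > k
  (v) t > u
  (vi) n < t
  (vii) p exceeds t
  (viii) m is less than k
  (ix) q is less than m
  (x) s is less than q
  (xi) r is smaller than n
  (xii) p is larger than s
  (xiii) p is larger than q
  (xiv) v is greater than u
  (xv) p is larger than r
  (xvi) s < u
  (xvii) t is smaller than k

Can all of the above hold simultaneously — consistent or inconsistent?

Chaining the given relations yields k < n < t, so k < t. But one relation states t < k. These cannot both hold.

inconsistent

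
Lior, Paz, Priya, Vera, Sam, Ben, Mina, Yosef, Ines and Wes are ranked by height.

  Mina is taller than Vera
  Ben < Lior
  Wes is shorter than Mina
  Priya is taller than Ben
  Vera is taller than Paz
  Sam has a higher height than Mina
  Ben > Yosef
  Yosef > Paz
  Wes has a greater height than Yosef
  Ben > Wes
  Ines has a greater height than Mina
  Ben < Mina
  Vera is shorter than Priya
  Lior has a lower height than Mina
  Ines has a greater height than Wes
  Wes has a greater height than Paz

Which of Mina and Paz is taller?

Mina

The relevant relations are Paz < Yosef; Yosef < Wes; Wes < Ben; Ben < Lior; Lior < Mina.
Chaining these gives Paz < Yosef < Wes < Ben < Lior < Mina.
So Paz < Mina; Mina is the taller of the two.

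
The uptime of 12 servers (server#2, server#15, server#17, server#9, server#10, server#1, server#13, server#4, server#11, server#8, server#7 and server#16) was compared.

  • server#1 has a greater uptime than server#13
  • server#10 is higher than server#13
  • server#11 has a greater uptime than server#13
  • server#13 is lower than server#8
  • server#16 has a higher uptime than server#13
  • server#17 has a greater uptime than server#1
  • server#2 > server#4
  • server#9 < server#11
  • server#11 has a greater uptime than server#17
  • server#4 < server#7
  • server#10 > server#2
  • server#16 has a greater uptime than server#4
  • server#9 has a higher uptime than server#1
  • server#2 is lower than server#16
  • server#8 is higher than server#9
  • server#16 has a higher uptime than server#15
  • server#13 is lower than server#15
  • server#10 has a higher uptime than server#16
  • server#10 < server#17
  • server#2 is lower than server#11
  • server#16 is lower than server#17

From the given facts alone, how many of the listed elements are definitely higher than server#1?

The elements the relations force above server#1 are server#9, server#17, server#11, server#8 — no chain reaches any other.
That is 4.

4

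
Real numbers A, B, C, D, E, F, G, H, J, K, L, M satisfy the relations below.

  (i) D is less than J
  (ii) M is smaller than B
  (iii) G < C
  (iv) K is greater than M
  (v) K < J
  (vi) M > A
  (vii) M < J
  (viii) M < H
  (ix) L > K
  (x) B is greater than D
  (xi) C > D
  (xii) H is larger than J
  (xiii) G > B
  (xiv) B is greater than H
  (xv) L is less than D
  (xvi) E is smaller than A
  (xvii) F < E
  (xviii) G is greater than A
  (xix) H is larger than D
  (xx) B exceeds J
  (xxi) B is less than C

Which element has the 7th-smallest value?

D

Chaining the given pairs: F < E < A < M < K < L < D < J < H < B < G < C.
Counting 7 from the smallest end gives D.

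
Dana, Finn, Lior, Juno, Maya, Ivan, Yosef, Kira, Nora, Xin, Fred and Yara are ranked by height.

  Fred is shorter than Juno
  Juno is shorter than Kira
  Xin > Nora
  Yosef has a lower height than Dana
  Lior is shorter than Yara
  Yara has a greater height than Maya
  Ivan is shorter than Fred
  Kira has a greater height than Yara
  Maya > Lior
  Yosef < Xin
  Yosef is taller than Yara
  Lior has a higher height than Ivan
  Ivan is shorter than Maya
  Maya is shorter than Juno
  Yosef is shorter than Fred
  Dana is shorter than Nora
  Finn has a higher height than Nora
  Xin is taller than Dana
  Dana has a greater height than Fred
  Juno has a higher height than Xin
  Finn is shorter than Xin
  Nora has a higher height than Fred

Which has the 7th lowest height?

Dana

Piecing the relations together gives one ordering: Ivan < Lior < Maya < Yara < Yosef < Fred < Dana < Nora < Finn < Xin < Juno < Kira.
Counting 7 from the smallest end gives Dana.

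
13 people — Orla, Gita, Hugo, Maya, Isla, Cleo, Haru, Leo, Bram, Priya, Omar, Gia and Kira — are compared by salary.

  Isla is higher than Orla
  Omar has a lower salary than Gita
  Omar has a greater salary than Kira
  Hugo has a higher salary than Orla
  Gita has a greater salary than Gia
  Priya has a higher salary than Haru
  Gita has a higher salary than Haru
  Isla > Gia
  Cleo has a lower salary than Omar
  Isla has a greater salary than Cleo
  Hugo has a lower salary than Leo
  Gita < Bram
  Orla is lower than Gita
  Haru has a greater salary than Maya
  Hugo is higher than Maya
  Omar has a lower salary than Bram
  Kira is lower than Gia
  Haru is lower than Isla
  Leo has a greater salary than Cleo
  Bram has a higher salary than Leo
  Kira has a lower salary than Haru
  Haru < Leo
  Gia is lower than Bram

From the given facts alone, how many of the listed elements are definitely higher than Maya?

The elements the relations force above Maya are Haru, Hugo, Leo, Priya, Gita, Bram, Isla — no chain reaches any other.
That is 7.

7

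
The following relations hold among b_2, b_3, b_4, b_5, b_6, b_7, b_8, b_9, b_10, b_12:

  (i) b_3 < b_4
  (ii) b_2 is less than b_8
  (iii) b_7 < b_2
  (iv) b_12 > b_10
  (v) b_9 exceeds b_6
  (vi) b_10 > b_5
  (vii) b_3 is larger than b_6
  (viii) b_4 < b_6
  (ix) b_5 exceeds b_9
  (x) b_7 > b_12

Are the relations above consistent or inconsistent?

inconsistent

Chaining the given relations yields b_3 < b_4 < b_6, so b_3 < b_6. But one relation states b_6 < b_3. These cannot both hold.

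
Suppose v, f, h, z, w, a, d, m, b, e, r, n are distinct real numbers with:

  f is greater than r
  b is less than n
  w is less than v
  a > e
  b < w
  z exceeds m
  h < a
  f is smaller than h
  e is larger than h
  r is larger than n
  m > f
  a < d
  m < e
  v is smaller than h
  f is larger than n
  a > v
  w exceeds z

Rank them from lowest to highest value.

b < n < r < f < m < z < w < v < h < e < a < d

Each adjacent pair is fixed by a given relation: b < n; n < r; r < f; f < m; m < z; z < w; w < v; v < h; h < e; e < a; a < d. Chaining them end to end gives the full order.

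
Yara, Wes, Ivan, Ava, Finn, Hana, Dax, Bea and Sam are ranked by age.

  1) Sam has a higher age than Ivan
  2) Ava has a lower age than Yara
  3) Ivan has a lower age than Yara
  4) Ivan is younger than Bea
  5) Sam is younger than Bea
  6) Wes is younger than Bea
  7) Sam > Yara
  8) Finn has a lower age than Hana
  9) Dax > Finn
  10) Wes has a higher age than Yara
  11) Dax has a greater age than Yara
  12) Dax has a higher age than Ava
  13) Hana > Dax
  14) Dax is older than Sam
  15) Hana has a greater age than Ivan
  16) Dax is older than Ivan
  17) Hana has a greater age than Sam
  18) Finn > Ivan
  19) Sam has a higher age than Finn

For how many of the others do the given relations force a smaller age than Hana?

The elements the relations force below Hana are Ivan, Finn, Ava, Yara, Sam, Dax — no chain reaches any other.
That is 6.

6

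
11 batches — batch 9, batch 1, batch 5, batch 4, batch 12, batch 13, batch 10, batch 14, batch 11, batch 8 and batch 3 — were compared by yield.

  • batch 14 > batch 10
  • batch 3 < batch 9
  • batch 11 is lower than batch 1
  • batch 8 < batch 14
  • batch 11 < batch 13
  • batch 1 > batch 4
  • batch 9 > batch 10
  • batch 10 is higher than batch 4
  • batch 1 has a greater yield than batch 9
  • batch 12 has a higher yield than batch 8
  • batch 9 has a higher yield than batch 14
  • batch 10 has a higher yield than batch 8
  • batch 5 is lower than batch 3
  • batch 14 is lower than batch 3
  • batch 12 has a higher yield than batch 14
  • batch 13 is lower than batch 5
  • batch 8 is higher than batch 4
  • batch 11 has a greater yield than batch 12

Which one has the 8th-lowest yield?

batch 5

The consecutive relations fix a unique order: batch 4 < batch 8 < batch 10 < batch 14 < batch 12 < batch 11 < batch 13 < batch 5 < batch 3 < batch 9 < batch 1.
The 8th smallest is batch 5.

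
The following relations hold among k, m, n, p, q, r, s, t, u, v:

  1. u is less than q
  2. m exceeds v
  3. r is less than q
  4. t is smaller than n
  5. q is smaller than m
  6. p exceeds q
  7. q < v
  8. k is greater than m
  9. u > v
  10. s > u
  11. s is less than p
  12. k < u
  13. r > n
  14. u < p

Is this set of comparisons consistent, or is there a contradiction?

Chaining the given relations yields q < v < m < k < u, so q < u. But one relation states u < q. These cannot both hold.

inconsistent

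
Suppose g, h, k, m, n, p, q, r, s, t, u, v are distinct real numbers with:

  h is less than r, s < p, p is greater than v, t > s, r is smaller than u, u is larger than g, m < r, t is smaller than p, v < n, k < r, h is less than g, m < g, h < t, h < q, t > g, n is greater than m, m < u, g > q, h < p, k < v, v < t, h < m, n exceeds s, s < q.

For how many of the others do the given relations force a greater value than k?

Directly above k: r, v.
One step further: u, n, t, p (6 so far).
Nothing else is reachable above k; 6 in all.

6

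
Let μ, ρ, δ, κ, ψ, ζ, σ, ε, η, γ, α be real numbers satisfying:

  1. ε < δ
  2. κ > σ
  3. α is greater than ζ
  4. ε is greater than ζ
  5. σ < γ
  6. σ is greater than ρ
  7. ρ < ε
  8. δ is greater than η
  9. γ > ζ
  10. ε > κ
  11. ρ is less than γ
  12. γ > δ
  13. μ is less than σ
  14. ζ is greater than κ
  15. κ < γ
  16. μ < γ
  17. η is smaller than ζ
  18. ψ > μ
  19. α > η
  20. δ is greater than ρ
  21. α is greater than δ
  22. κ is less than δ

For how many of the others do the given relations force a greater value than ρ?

Directly above ρ: σ, ε, δ, γ.
One step further: κ, α (6 so far).
One step further: ζ (7 so far).
No other element is forced above ρ by the given relations, so the count is 7.

7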